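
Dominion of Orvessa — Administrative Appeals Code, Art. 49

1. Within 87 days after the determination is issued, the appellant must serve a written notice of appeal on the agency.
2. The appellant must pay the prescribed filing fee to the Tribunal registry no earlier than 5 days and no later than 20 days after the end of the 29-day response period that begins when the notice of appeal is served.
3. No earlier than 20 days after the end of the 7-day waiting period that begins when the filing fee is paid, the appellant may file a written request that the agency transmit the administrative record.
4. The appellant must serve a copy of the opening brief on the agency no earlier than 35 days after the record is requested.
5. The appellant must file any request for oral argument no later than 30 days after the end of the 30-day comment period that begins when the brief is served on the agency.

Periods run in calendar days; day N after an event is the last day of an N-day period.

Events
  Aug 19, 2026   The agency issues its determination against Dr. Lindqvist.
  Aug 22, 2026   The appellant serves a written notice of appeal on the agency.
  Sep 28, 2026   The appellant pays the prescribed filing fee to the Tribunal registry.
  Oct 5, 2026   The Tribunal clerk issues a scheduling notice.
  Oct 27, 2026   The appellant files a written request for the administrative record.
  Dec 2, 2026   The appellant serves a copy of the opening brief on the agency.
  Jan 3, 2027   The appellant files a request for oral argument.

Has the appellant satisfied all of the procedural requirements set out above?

Step 1: 87 days after Aug 19, 2026 (when the determination is issued) is Nov 14, 2026; completed Aug 22, 2026, before the deadline.
Step 2: the window is 5–20 days after Sep 20, 2026 (end of the 29-day response period, which began when the notice of appeal is served on Aug 22, 2026), so Sep 25, 2026 through Oct 10, 2026; done Sep 28, 2026 — within the window.
Step 3: the earliest permitted date is 20 days after Oct 5, 2026 (end of the 7-day waiting period, which began when the filing fee is paid on Sep 28, 2026), i.e. Oct 25, 2026; done Oct 27, 2026 — permitted.
Step 4: the earliest permitted date is 35 days after Oct 27, 2026 (when the record is requested), i.e. Dec 1, 2026; done Dec 2, 2026, after the minimum wait.
Step 5: 30 days after Jan 1, 2027 (end of the 30-day comment period, which began when the brief is served on the agency on Dec 2, 2026) is Jan 31, 2027; done Jan 3, 2027 — timely.

Yes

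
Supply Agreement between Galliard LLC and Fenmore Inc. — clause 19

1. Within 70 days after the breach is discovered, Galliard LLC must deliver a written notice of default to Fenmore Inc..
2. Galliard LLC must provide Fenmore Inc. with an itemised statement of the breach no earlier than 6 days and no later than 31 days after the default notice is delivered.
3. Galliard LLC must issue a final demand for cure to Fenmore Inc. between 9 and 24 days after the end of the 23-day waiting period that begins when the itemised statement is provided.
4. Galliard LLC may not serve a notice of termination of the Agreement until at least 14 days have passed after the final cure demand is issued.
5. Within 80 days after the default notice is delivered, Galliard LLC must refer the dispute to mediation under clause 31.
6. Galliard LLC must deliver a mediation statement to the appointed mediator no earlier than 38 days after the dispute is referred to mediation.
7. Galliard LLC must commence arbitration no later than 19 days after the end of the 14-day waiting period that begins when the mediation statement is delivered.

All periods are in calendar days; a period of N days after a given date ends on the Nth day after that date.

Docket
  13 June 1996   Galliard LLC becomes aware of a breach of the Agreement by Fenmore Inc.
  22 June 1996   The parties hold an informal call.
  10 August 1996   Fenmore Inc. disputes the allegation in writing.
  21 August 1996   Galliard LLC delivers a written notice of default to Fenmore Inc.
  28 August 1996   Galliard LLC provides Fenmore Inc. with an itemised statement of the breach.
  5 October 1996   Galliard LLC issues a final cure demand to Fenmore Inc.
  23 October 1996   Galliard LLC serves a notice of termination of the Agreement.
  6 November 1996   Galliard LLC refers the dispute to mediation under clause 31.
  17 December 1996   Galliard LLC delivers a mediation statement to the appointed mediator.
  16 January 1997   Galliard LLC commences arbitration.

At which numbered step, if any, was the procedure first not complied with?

(1) due by 13 June 1996 + 70 days = 22 August 1996; done 21 August 1996 — timely.
(2) the permitted window runs from 21 August 1996 + 6 = 27 August 1996 to 21 August 1996 + 31 = 21 September 1996; done 28 August 1996 — within the window.
(3) the permitted window runs from 20 September 1996 + 9 = 29 September 1996 to 20 September 1996 + 24 = 14 October 1996; done 5 October 1996 — within the window.
(4) permitted from 5 October 1996 + 14 days = 19 October 1996 onward; 23 October 1996 is on or after that date.
(5) due by 21 August 1996 + 80 days = 9 November 1996; 6 November 1996 is within that limit.
(6) permitted from 6 November 1996 + 38 days = 14 December 1996 onward; done 17 December 1996, after the minimum wait.
(7) due by 31 December 1996 + 19 days = 19 January 1997; completed 16 January 1997, before the deadline.

None — every step was satisfied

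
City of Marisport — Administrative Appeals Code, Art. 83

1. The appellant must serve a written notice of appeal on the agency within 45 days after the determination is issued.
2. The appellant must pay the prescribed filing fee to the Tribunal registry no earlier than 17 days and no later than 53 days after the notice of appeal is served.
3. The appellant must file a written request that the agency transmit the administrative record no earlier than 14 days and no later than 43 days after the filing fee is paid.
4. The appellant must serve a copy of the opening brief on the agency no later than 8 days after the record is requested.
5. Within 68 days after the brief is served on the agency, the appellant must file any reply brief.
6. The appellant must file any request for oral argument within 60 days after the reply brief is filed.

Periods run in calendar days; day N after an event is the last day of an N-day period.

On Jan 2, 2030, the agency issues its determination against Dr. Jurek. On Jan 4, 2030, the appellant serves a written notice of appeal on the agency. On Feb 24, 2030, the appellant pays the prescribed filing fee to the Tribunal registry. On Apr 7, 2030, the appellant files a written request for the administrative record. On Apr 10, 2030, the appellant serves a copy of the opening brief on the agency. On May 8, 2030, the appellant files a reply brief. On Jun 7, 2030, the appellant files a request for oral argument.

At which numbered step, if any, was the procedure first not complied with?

None — every step was satisfied

Step 1 — counting 45 days from Jan 2, 2030 (when the determination is issued) gives a deadline of Feb 16, 2030; done Jan 4, 2030 — timely.
Step 2 — 17 and 53 days from Jan 4, 2030 (when the notice of appeal is served) are Jan 21, 2030 and Feb 26, 2030 respectively; done Feb 24, 2030 — within the window.
Step 3 — 14 and 43 days from Feb 24, 2030 (when the filing fee is paid) are Mar 10, 2030 and Apr 8, 2030 respectively; Apr 7, 2030 falls inside that range.
Step 4 — counting 8 days from Apr 7, 2030 (when the record is requested) gives a deadline of Apr 15, 2030; completed Apr 10, 2030, before the deadline.
Step 5 — counting 68 days from Apr 10, 2030 (when the brief is served on the agency) gives a deadline of Jun 17, 2030; May 8, 2030 is within that limit.
Step 6 — counting 60 days from May 8, 2030 (when the reply brief is filed) gives a deadline of Jul 7, 2030; Jun 7, 2030 is within that limit.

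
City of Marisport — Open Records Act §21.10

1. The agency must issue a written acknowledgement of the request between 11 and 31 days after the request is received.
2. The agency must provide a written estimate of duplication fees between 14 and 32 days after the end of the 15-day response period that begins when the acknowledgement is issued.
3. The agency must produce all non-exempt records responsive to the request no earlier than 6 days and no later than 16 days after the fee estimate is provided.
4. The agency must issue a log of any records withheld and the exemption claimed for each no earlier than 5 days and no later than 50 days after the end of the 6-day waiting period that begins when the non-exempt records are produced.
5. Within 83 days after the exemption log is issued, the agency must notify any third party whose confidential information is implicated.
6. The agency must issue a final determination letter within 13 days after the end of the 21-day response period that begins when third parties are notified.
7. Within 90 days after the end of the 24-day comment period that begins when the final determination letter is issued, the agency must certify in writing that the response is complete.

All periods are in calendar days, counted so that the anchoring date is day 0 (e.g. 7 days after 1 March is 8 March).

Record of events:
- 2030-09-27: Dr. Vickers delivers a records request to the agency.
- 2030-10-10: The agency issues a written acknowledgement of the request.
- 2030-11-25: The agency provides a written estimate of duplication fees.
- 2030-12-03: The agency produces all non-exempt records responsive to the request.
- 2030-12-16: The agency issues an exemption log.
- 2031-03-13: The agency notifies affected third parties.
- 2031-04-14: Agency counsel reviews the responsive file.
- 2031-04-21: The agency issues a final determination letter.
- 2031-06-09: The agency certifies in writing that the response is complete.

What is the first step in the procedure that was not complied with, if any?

Step 5

Step 1: the window is 11–31 days after 2030-09-27 (when the request is received), so 2030-10-08 through 2030-10-28; 2030-10-10 falls inside that range.
Step 2: the window is 14–32 days after 2030-10-25 (end of the 15-day response period, which began when the acknowledgement is issued on 2030-10-10), so 2030-11-08 through 2030-11-26; done 2030-11-25 — within the window.
Step 3: the window is 6–16 days after 2030-11-25 (when the fee estimate is provided), so 2030-12-01 through 2030-12-11; done 2030-12-03 — within the window.
Step 4: the window is 5–50 days after 2030-12-09 (end of the 6-day waiting period, which began when the non-exempt records are produced on 2030-12-03), so 2030-12-14 through 2031-01-28; done 2030-12-16 — within the window.
Step 5: 83 days after 2030-12-16 (when the exemption log is issued) is 2031-03-09; done 2031-03-13 — 4 days late.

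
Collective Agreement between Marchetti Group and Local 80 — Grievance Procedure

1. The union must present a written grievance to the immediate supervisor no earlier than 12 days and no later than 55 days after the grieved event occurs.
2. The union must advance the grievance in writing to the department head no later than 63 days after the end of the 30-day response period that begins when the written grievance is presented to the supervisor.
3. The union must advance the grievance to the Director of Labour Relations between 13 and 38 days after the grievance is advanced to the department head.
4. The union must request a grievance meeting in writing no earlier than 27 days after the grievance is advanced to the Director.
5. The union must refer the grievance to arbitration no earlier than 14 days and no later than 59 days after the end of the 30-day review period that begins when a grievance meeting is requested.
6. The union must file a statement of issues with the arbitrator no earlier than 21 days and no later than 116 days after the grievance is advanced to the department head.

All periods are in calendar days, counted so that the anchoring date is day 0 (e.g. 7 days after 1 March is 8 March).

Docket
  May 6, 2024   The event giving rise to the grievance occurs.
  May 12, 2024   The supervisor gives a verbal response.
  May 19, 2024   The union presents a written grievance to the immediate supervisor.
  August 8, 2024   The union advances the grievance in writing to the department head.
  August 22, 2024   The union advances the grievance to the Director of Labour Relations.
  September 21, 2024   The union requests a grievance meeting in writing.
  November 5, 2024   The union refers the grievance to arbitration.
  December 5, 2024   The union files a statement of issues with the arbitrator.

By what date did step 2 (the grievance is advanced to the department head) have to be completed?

The written grievance is presented to the supervisor on May 19, 2024; the 30-day response period therefore ends June 18, 2024, and step 2 runs from that date. 63 days after June 18, 2024 is August 20, 2024.

August 20, 2024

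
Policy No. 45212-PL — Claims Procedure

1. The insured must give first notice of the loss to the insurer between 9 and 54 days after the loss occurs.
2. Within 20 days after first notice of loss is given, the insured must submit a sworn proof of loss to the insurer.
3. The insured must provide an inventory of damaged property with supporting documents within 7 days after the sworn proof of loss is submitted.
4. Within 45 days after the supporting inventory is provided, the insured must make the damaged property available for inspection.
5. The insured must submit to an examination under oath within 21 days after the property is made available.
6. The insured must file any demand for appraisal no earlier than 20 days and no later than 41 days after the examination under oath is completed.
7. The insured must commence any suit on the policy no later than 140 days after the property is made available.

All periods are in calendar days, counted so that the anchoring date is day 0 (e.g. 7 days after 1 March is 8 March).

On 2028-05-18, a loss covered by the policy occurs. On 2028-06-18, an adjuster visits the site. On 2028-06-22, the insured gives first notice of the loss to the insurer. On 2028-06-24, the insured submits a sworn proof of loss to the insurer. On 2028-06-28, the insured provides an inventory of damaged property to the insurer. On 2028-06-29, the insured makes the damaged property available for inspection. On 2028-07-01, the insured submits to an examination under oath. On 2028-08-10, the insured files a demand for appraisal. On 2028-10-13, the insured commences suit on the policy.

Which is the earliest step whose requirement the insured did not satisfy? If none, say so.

(1) the permitted window runs from 2028-05-18 + 9 = 2028-05-27 to 2028-05-18 + 54 = 2028-07-11; done 2028-06-22 — within the window.
(2) due by 2028-06-22 + 20 days = 2028-07-12; completed 2028-06-24, before the deadline.
(3) due by 2028-06-24 + 7 days = 2028-07-01; completed 2028-06-28, before the deadline.
(4) due by 2028-06-28 + 45 days = 2028-08-12; done 2028-06-29 — timely.
(5) due by 2028-06-29 + 21 days = 2028-07-20; completed 2028-07-01, before the deadline.
(6) the permitted window runs from 2028-07-01 + 20 = 2028-07-21 to 2028-07-01 + 41 = 2028-08-11; done 2028-08-10, which is between those dates.
(7) due by 2028-06-29 + 140 days = 2028-11-16; 2028-10-13 is within that limit.

None — every step was satisfied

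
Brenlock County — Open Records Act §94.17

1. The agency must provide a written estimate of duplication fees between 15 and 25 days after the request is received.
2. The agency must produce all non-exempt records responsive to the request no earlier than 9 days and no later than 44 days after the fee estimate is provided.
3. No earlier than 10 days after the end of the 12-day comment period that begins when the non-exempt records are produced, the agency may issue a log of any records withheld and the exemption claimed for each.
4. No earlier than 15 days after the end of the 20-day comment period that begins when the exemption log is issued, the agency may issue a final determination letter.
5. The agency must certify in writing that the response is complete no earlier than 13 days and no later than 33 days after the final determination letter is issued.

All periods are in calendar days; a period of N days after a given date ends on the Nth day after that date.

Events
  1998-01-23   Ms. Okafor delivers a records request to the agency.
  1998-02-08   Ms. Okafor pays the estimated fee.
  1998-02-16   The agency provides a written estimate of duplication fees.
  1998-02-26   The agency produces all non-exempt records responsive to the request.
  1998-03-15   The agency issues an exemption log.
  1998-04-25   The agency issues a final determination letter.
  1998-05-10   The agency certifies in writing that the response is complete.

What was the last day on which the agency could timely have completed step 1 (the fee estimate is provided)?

1998-02-17

Step 1 runs from 1998-01-23, when the request is received. The window is 15–25 days after 1998-01-23; it closes on 1998-02-17.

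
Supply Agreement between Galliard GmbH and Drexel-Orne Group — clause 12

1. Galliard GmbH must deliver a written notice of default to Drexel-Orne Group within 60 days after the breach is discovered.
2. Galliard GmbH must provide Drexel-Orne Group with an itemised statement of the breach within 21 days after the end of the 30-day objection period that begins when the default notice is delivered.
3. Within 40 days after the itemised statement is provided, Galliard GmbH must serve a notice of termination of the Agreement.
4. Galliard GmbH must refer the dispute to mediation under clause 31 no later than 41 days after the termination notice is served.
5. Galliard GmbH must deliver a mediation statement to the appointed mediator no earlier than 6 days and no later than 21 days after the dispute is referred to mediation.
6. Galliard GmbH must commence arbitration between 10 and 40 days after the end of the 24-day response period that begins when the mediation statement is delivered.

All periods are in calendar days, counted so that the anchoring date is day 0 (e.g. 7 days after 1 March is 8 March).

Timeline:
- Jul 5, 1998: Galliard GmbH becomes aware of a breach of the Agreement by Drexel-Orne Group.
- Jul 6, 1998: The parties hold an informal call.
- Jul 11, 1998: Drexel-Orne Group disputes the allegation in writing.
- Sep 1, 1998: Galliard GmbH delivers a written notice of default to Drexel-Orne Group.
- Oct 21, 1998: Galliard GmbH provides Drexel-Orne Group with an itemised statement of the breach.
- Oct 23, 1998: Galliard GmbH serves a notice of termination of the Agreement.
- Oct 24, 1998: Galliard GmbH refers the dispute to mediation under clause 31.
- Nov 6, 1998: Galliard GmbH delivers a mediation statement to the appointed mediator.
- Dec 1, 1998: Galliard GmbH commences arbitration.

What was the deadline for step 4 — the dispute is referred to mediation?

Dec 3, 1998

Step 4 runs from Oct 23, 1998, when the termination notice is served. 41 days after Oct 23, 1998 is Dec 3, 1998.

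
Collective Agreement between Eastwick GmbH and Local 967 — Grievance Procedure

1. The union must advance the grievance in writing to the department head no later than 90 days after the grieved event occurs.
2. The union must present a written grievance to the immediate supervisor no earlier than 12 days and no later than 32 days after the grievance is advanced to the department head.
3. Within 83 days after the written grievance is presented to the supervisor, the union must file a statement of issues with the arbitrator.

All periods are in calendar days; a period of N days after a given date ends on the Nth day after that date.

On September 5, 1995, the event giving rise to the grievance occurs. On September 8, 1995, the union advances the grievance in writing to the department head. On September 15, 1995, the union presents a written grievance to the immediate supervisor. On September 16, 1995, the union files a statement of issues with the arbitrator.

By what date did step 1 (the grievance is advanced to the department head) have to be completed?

Step 1 runs from September 5, 1995, when the grieved event occurs. 90 days after September 5, 1995 is December 4, 1995.

December 4, 1995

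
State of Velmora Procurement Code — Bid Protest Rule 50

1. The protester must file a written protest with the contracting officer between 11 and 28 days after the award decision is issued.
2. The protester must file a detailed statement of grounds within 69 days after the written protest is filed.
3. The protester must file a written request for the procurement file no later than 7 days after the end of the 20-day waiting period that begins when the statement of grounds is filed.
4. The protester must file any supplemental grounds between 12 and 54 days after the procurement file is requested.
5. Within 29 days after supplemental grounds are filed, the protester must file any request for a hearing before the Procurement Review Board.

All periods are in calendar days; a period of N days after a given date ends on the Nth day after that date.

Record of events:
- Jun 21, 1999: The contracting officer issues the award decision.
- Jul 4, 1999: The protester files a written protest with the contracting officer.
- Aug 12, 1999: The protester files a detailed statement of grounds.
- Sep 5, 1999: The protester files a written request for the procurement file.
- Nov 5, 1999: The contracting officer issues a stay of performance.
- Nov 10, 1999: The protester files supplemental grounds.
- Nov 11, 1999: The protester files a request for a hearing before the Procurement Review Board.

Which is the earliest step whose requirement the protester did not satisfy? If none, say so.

Step 1 — 11 and 28 days from Jun 21, 1999 (when the award decision is issued) are Jul 2, 1999 and Jul 19, 1999 respectively; done Jul 4, 1999 — within the window.
Step 2 — counting 69 days from Jul 4, 1999 (when the written protest is filed) gives a deadline of Sep 11, 1999; Aug 12, 1999 is within that limit.
Step 3 — counting 7 days from Sep 1, 1999 (end of the 20-day waiting period, which began when the statement of grounds is filed on Aug 12, 1999) gives a deadline of Sep 8, 1999; completed Sep 5, 1999, before the deadline.
Step 4 — 12 and 54 days from Sep 5, 1999 (when the procurement file is requested) are Sep 17, 1999 and Oct 29, 1999 respectively; Nov 10, 1999 is 12 days past the end of the window.
That is the first point of non-compliance.

Step 4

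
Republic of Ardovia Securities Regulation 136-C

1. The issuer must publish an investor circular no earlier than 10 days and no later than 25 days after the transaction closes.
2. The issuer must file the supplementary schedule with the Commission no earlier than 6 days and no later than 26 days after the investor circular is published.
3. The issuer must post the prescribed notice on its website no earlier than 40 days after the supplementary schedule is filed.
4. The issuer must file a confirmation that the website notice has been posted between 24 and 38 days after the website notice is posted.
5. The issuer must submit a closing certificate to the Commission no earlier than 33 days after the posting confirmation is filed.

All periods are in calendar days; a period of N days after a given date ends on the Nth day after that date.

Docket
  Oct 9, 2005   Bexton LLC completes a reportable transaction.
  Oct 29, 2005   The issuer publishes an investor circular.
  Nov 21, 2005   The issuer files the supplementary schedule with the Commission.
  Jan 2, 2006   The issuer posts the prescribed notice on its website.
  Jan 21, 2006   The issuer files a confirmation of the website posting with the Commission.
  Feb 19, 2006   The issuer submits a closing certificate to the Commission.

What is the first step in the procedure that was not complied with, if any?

Step 1 — 10 and 25 days from Oct 9, 2005 (when the transaction closes) are Oct 19, 2005 and Nov 3, 2005 respectively; Oct 29, 2005 falls inside that range.
Step 2 — 6 and 26 days from Oct 29, 2005 (when the investor circular is published) are Nov 4, 2005 and Nov 24, 2005 respectively; done Nov 21, 2005 — within the window.
Step 3 — must wait 40 days from Nov 21, 2005 (when the supplementary schedule is filed), so not before Dec 31, 2005; done Jan 2, 2006, after the minimum wait.
Step 4 — 24 and 38 days from Jan 2, 2006 (when the website notice is posted) are Jan 26, 2006 and Feb 9, 2006 respectively; done Jan 21, 2006 — 5 days before the window opened.
Later steps need not be reached.

Step 4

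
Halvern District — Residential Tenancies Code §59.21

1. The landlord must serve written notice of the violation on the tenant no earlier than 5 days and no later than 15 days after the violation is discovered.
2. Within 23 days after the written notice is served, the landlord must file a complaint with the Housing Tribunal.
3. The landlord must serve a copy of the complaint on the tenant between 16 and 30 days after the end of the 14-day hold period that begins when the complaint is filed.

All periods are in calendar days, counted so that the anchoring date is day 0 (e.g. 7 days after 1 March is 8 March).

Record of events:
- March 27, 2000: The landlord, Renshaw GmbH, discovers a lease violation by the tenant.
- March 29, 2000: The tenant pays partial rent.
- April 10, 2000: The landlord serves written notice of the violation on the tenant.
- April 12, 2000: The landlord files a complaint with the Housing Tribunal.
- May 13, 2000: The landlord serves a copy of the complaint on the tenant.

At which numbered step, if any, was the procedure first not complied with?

None — every step was satisfied

Step 1 — 5 and 15 days from March 27, 2000 (when the violation is discovered) are April 1, 2000 and April 11, 2000 respectively; April 10, 2000 falls inside that range.
Step 2 — counting 23 days from April 10, 2000 (when the written notice is served) gives a deadline of May 3, 2000; completed April 12, 2000, before the deadline.
Step 3 — 16 and 30 days from April 26, 2000 (end of the 14-day hold period, which began when the complaint is filed on April 12, 2000) are May 12, 2000 and May 26, 2000 respectively; done May 13, 2000 — within the window.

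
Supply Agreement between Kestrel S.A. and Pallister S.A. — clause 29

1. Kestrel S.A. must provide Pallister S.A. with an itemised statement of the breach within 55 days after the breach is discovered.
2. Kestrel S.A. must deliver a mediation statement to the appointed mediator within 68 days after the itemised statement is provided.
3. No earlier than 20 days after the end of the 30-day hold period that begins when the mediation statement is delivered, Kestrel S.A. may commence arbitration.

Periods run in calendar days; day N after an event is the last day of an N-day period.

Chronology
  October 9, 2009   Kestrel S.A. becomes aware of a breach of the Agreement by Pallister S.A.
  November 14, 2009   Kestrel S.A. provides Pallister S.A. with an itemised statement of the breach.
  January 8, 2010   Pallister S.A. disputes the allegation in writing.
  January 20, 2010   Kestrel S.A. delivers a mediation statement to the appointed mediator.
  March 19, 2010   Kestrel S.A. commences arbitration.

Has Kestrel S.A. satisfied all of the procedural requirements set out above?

Yes

(1) due by October 9, 2009 + 55 days = December 3, 2009; November 14, 2009 is within that limit.
(2) due by November 14, 2009 + 68 days = January 21, 2010; completed January 20, 2010, before the deadline.
(3) permitted from February 19, 2010 + 20 days = March 11, 2010 onward; done March 19, 2010, after the minimum wait.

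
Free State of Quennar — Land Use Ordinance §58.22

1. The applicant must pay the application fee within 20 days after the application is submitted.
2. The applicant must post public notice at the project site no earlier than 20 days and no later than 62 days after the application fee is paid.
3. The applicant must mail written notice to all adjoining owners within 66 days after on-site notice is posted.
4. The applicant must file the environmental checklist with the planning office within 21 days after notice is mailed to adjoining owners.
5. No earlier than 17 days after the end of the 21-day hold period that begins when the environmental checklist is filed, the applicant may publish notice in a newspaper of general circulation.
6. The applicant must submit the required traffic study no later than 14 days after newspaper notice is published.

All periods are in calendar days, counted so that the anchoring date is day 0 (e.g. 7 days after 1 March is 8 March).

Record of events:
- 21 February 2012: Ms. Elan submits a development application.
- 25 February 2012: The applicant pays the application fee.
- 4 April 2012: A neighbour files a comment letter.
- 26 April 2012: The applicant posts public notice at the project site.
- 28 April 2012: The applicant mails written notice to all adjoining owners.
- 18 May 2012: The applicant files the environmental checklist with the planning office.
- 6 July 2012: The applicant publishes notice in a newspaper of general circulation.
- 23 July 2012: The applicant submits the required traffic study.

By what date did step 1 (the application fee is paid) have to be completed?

Step 1 runs from 21 February 2012, when the application is submitted. 20 days after 21 February 2012 is 12 March 2012.

12 March 2012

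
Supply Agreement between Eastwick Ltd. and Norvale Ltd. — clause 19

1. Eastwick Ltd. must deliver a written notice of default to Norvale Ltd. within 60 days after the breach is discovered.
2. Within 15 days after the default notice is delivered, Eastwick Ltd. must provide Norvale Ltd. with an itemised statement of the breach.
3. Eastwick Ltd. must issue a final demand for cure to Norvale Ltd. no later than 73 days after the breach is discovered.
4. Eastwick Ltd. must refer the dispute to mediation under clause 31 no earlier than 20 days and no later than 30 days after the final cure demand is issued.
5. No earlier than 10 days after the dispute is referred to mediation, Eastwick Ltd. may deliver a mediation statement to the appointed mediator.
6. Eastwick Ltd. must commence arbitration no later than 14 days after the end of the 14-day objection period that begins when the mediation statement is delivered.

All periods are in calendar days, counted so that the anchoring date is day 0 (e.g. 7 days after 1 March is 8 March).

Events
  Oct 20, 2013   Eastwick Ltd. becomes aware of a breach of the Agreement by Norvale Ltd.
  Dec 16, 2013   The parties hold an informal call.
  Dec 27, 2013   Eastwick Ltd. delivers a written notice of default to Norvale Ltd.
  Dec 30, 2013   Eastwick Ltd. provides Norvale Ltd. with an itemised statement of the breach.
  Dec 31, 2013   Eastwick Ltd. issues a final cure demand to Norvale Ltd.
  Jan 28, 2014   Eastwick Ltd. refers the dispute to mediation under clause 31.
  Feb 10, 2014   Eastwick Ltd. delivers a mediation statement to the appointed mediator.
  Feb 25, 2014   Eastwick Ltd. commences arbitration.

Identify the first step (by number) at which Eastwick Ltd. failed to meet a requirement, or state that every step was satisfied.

Step 1

Step 1: 60 days after Oct 20, 2013 (when the breach is discovered) is Dec 19, 2013; done Dec 27, 2013 — 8 days late.
No need to go further; step 1 was not satisfied.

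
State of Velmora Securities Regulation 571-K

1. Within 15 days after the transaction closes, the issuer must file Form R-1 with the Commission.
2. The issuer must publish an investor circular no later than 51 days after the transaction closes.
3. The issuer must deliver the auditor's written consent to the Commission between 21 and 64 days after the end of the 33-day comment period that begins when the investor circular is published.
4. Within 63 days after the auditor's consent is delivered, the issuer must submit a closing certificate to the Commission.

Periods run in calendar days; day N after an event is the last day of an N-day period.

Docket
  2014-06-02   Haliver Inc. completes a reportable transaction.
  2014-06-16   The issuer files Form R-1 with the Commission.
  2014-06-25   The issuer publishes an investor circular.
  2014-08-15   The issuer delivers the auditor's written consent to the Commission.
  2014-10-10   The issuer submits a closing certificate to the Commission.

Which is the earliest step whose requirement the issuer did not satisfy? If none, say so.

Step 1 — counting 15 days from 2014-06-02 (when the transaction closes) gives a deadline of 2014-06-17; done 2014-06-16 — timely.
Step 2 — counting 51 days from 2014-06-02 (when the transaction closes) gives a deadline of 2014-07-23; 2014-06-25 is within that limit.
Step 3 — 21 and 64 days from 2014-07-28 (end of the 33-day comment period, which began when the investor circular is published on 2014-06-25) are 2014-08-18 and 2014-09-30 respectively; 2014-08-15 is 3 days too early.
Later steps need not be reached.

Step 3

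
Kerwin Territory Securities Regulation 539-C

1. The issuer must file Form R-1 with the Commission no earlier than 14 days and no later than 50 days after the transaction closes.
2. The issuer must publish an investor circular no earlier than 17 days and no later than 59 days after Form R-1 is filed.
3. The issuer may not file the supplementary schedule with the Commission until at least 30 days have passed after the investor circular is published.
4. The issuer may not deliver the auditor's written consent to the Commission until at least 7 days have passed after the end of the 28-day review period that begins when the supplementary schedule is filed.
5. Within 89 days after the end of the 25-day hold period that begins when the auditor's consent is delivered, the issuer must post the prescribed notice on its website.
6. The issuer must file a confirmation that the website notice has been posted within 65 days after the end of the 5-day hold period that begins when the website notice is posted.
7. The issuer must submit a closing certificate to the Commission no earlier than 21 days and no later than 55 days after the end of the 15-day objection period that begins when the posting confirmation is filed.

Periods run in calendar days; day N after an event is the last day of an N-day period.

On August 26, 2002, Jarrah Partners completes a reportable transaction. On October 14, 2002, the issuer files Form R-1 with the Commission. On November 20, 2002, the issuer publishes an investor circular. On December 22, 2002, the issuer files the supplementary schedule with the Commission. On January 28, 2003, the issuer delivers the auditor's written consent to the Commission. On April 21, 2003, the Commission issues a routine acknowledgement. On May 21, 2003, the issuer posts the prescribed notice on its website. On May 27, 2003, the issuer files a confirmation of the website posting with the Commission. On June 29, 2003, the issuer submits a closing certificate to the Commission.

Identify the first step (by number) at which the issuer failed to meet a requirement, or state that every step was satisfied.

Step 7

Step 1: the window is 14–50 days after August 26, 2002 (when the transaction closes), so September 9, 2002 through October 15, 2002; October 14, 2002 falls inside that range.
Step 2: the window is 17–59 days after October 14, 2002 (when Form R-1 is filed), so October 31, 2002 through December 12, 2002; November 20, 2002 falls inside that range.
Step 3: the earliest permitted date is 30 days after November 20, 2002 (when the investor circular is published), i.e. December 20, 2002; done December 22, 2002, after the minimum wait.
Step 4: the earliest permitted date is 7 days after January 19, 2003 (end of the 28-day review period, which began when the supplementary schedule is filed on December 22, 2002), i.e. January 26, 2003; done January 28, 2003 — permitted.
Step 5: 89 days after February 22, 2003 (end of the 25-day hold period, which began when the auditor's consent is delivered on January 28, 2003) is May 22, 2003; completed May 21, 2003, before the deadline.
Step 6: 65 days after May 26, 2003 (end of the 5-day hold period, which began when the website notice is posted on May 21, 2003) is July 30, 2003; completed May 27, 2003, before the deadline.
Step 7: the window is 21–55 days after June 11, 2003 (end of the 15-day objection period, which began when the posting confirmation is filed on May 27, 2003), so July 2, 2003 through August 5, 2003; June 29, 2003 is 3 days too early.
The procedure was therefore not followed at step 7.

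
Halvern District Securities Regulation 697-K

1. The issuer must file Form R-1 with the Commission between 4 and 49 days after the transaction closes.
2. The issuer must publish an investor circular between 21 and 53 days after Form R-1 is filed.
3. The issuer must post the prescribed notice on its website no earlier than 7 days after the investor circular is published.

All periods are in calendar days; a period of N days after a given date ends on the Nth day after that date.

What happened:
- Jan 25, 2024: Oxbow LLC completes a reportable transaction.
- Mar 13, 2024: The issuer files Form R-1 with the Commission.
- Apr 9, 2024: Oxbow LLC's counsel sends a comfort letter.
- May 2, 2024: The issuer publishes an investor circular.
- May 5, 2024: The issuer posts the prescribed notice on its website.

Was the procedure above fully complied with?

(1) the permitted window runs from Jan 25, 2024 + 4 = Jan 29, 2024 to Jan 25, 2024 + 49 = Mar 14, 2024; Mar 13, 2024 falls inside that range.
(2) the permitted window runs from Mar 13, 2024 + 21 = Apr 3, 2024 to Mar 13, 2024 + 53 = May 5, 2024; May 2, 2024 falls inside that range.
(3) permitted from May 2, 2024 + 7 days = May 9, 2024 onward; done May 5, 2024 — 4 days too early.

No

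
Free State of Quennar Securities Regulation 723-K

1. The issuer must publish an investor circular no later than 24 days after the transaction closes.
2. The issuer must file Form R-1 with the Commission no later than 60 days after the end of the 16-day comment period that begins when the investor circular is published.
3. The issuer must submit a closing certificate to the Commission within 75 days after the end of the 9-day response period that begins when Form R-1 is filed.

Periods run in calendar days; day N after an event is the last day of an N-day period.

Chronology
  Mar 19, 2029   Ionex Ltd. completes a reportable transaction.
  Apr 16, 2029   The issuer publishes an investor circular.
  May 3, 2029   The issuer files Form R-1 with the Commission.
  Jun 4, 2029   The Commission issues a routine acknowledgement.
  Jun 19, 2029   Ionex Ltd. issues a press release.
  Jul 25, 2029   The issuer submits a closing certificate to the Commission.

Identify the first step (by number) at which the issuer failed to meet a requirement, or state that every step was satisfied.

Step 1

(1) due by Mar 19, 2029 + 24 days = Apr 12, 2029; not done until Apr 16, 2029, 4 days after the deadline.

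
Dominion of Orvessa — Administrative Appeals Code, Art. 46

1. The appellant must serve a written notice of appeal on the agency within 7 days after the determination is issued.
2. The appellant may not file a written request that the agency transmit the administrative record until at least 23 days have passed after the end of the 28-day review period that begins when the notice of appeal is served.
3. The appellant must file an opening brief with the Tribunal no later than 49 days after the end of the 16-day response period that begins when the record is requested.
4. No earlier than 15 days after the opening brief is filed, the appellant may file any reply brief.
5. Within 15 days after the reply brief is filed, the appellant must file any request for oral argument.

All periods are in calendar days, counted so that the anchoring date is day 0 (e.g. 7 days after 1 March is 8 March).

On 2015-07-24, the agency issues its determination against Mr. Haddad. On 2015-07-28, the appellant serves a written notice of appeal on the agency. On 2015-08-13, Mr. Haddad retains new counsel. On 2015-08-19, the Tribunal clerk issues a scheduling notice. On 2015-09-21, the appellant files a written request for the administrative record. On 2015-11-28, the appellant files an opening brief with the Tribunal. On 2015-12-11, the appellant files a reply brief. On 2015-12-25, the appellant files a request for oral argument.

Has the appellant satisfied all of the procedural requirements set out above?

Step 1 — counting 7 days from 2015-07-24 (when the determination is issued) gives a deadline of 2015-07-31; 2015-07-28 is within that limit.
Step 2 — must wait 23 days from 2015-08-25 (end of the 28-day review period, which began when the notice of appeal is served on 2015-07-28), so not before 2015-09-17; done 2015-09-21, after the minimum wait.
Step 3 — counting 49 days from 2015-10-07 (end of the 16-day response period, which began when the record is requested on 2015-09-21) gives a deadline of 2015-11-25; 2015-11-28 misses that deadline by 3 days.
Later steps need not be reached.

No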